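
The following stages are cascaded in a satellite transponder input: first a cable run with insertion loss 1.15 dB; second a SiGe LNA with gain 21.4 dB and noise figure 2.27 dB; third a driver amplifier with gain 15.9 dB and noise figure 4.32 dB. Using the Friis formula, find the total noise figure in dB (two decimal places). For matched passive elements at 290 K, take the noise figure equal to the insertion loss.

Convert to linear (a loss of L dB is a gain of −L dB): F_i = 10^(NF_i/10), G_i = 10^(G_i,dB/10)
  Stage 1: F_1 = 10^(1.15/10) = 1.303, G_1 = 10^(−1.15/10) = 0.7674
  Stage 2: F_2 = 10^(2.27/10) = 1.687, G_2 = 10^(21.4/10) = 138.0
  Stage 3: F_3 = 10^(4.32/10) = 2.704, G_3 = 10^(15.9/10) = 38.90
Friis cascade:
  F = 1.303 + (1.687 − 1)/0.7674 + (2.704 − 1)/105.9 = 2.214
NF = 10 log₁₀(2.214) = 3.45 dB

3.45 dB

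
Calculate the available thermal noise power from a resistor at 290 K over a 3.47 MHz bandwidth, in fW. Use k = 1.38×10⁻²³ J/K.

13.9 fW

P_n = kTB = 1.38×10⁻²³ × 290 × 3.47×10⁶ = 1.39×10⁻¹⁴ W = 13.9 fW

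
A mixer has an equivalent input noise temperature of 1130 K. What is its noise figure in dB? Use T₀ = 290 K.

F = 1 + T_e/T₀ = 1 + 1130/290 = 4.89655
NF = 10 log₁₀(4.89655) = 6.90 dB

6.90 dB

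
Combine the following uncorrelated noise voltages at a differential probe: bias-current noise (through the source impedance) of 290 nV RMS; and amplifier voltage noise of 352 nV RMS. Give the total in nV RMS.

Uncorrelated sources add in power (mean-square): V_tot = √(ΣV_i²)
V_tot = √[(2.90×10⁻⁷)² + (3.52×10⁻⁷)²] = 4.56×10⁻⁷ V = 456 nV

456 nV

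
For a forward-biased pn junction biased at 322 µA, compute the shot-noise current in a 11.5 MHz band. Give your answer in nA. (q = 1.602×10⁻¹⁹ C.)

34.4 nA

I_n = √(2qI·B)
2qI·B = 2 × 1.602×10⁻¹⁹ × 3.22×10⁻⁴ × 1.15×10⁷ = 1.19×10⁻¹⁵ A²
I_n = √(1.19×10⁻¹⁵) = 3.44×10⁻⁸ A = 34.4 nA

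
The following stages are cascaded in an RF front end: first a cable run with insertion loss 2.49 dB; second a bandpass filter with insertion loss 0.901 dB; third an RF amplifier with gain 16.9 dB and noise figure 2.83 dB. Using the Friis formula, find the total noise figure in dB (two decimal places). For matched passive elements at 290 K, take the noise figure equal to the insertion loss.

Convert to linear (a loss of L dB is a gain of −L dB): F_i = 10^(NF_i/10), G_i = 10^(G_i,dB/10)
  Stage 1: F_1 = 10^(2.49/10) = 1.774, G_1 = 10^(−2.49/10) = 0.5636
  Stage 2: F_2 = 10^(0.901/10) = 1.231, G_2 = 10^(−0.901/10) = 0.8126
  Stage 3: F_3 = 10^(2.83/10) = 1.919, G_3 = 10^(16.9/10) = 48.98
Friis cascade:
  F = 1.774 + (1.231 − 1)/0.5636 + (1.919 − 1)/0.4580 = 4.189
NF = 10 log₁₀(4.189) = 6.22 dB

6.22 dB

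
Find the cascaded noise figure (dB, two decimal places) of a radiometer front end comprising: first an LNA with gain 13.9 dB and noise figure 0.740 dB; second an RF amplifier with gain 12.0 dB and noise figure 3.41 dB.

0.91 dB

Convert to linear (a loss of L dB is a gain of −L dB): F_i = 10^(NF_i/10), G_i = 10^(G_i,dB/10)
  Stage 1: F_1 = 10^(0.740/10) = 1.186, G_1 = 10^(13.9/10) = 24.55
  Stage 2: F_2 = 10^(3.41/10) = 2.193, G_2 = 10^(12.0/10) = 15.85
Friis cascade:
  F = 1.186 + (2.193 − 1)/24.55 = 1.234
NF = 10 log₁₀(1.234) = 0.91 dB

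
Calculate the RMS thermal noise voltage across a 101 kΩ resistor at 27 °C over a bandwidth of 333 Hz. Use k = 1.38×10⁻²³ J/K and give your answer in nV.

746 nV

T = 27 °C + 273.15 = 300.15 K
V_n = √(4kTRB)
4kTRB = 4 × 1.38×10⁻²³ × 300.15 × 1.01×10⁵ × 3.33×10² = 5.57×10⁻¹³ V²
V_n = √(5.57×10⁻¹³) = 7.46×10⁻⁷ V = 746 nV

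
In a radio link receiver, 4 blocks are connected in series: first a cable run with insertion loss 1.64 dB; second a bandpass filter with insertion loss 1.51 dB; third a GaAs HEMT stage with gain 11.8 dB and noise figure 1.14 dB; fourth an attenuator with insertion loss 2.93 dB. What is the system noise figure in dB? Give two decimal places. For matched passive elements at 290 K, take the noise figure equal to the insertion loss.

Convert to linear (a loss of L dB is a gain of −L dB): F_i = 10^(NF_i/10), G_i = 10^(G_i,dB/10)
  Stage 1: F_1 = 10^(1.64/10) = 1.459, G_1 = 10^(−1.64/10) = 0.6855
  Stage 2: F_2 = 10^(1.51/10) = 1.416, G_2 = 10^(−1.51/10) = 0.7063
  Stage 3: F_3 = 10^(1.14/10) = 1.300, G_3 = 10^(11.8/10) = 15.14
  Stage 4: F_4 = 10^(2.93/10) = 1.963, G_4 = 10^(−2.93/10) = 0.5093
Friis cascade:
  F = 1.459 + (1.416 − 1)/0.6855 + (1.300 − 1)/0.4842 + (1.963 − 1)/7.328 = 2.817
NF = 10 log₁₀(2.817) = 4.50 dB

4.50 dB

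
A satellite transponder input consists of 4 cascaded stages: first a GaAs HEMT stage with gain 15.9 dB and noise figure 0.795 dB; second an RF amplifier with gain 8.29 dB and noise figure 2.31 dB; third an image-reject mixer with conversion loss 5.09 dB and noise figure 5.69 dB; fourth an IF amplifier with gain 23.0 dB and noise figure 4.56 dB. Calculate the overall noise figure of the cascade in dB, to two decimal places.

0.98 dB

Convert to linear (a loss of L dB is a gain of −L dB): F_i = 10^(NF_i/10), G_i = 10^(G_i,dB/10)
  Stage 1: F_1 = 10^(0.795/10) = 1.201, G_1 = 10^(15.9/10) = 38.90
  Stage 2: F_2 = 10^(2.31/10) = 1.702, G_2 = 10^(8.29/10) = 6.745
  Stage 3: F_3 = 10^(5.69/10) = 3.707, G_3 = 10^(−5.09/10) = 0.3097
  Stage 4: F_4 = 10^(4.56/10) = 2.858, G_4 = 10^(23.0/10) = 199.5
Friis cascade:
  F = 1.201 + (1.702 − 1)/38.90 + (3.707 − 1)/262.4 + (2.858 − 1)/81.28 = 1.252
NF = 10 log₁₀(1.252) = 0.98 dB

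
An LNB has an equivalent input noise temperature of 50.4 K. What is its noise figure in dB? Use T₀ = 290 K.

F = 1 + T_e/T₀ = 1 + 50.4/290 = 1.17379
NF = 10 log₁₀(1.17379) = 0.696 dB

0.696 dB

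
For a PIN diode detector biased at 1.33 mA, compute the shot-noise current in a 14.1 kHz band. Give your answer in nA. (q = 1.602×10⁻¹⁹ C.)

2.45 nA

I_n = √(2qI·B)
2qI·B = 2 × 1.602×10⁻¹⁹ × 1.33×10⁻³ × 1.41×10⁴ = 6.01×10⁻¹⁸ A²
I_n = √(6.01×10⁻¹⁸) = 2.45×10⁻⁹ A = 2.45 nA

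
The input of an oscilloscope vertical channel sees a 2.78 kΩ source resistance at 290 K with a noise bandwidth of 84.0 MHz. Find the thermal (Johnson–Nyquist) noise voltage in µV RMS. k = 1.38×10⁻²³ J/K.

61.1 µV

V_n = √(4kTRB)
4kTRB = 4 × 1.38×10⁻²³ × 290 × 2.78×10³ × 8.40×10⁷ = 3.74×10⁻⁹ V²
V_n = √(3.74×10⁻⁹) = 6.11×10⁻⁵ V = 61.1 µV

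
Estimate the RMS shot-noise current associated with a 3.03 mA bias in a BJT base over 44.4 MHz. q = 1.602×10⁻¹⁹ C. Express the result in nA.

208 nA

I_n = √(2qI·B)
2qI·B = 2 × 1.602×10⁻¹⁹ × 3.03×10⁻³ × 4.44×10⁷ = 4.31×10⁻¹⁴ A²
I_n = √(4.31×10⁻¹⁴) = 2.08×10⁻⁷ A = 208 nA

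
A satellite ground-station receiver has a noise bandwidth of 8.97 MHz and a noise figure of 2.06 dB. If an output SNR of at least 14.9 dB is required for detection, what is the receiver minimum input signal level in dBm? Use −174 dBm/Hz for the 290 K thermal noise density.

Sensitivity = −174 + 10 log₁₀(B) + NF + SNR_min
= −174 + 69.53 + 2.06 + 14.9
= −87.51 dBm → −87.5 dBm

−87.5 dBm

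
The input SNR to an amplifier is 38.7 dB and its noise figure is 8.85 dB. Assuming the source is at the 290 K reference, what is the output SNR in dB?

29.85 dB

By definition F = SNR_in/SNR_out, so in dB: SNR_out = SNR_in − NF
SNR_out = 38.7 − 8.85 = 29.85 dB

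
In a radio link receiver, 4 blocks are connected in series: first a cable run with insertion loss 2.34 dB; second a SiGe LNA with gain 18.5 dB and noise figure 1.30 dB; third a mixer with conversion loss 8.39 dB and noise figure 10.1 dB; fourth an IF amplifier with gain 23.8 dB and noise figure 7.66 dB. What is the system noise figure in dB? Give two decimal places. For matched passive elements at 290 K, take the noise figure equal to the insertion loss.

5.24 dB

Convert to linear (a loss of L dB is a gain of −L dB): F_i = 10^(NF_i/10), G_i = 10^(G_i,dB/10)
  Stage 1: F_1 = 10^(2.34/10) = 1.714, G_1 = 10^(−2.34/10) = 0.5834
  Stage 2: F_2 = 10^(1.30/10) = 1.349, G_2 = 10^(18.5/10) = 70.79
  Stage 3: F_3 = 10^(10.1/10) = 10.23, G_3 = 10^(−8.39/10) = 0.1449
  Stage 4: F_4 = 10^(7.66/10) = 5.834, G_4 = 10^(23.8/10) = 239.9
Friis cascade:
  F = 1.714 + (1.349 − 1)/0.5834 + (10.23 − 1)/41.30 + (5.834 − 1)/5.984 = 3.343
NF = 10 log₁₀(3.343) = 5.24 dB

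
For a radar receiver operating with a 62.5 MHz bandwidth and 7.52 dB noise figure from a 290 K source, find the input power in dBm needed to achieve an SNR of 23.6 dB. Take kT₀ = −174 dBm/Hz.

Sensitivity = −174 + 10 log₁₀(B) + NF + SNR_min
= −174 + 77.96 + 7.52 + 23.6
= −64.92 dBm → −64.9 dBm

−64.9 dBm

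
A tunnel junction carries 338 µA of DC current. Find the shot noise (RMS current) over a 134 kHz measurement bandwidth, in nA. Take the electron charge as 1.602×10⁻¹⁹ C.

I_n = √(2qI·B)
2qI·B = 2 × 1.602×10⁻¹⁹ × 3.38×10⁻⁴ × 1.34×10⁵ = 1.45×10⁻¹⁷ A²
I_n = √(1.45×10⁻¹⁷) = 3.81×10⁻⁹ A = 3.81 nA

3.81 nA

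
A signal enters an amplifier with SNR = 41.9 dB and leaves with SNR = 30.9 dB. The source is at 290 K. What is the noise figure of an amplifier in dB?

NF (dB) = SNR_in(dB) − SNR_out(dB) when the source is at T₀
NF = 41.9 − 30.9 = 11.0 dB

11.0 dB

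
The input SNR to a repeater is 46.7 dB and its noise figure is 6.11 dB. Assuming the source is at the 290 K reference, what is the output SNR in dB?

40.59 dB

By definition F = SNR_in/SNR_out, so in dB: SNR_out = SNR_in − NF
SNR_out = 46.7 − 6.11 = 40.59 dB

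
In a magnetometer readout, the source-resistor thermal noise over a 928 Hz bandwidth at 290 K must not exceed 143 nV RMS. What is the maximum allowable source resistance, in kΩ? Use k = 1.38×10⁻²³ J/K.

Johnson–Nyquist: V_n = √(4kTRB) ⇒ R = V_n² / (4kTB)
4kTB = 4 × 1.38×10⁻²³ × 290 × 9.28×10² = 1.49×10⁻¹⁷
R = (1.43×10⁻⁷)² / 1.49×10⁻¹⁷ = 1.38×10³ Ω = 1.38 kΩ

1.38 kΩ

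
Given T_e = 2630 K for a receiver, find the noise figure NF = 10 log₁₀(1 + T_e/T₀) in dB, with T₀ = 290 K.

F = 1 + T_e/T₀ = 1 + 2630/290 = 10.069
NF = 10 log₁₀(10.069) = 10.03 dB

10.03 dB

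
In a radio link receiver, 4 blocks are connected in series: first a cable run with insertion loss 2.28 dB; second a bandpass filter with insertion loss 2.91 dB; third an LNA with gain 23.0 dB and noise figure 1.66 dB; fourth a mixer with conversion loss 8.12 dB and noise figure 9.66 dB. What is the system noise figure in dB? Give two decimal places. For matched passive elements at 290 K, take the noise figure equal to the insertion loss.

Convert to linear (a loss of L dB is a gain of −L dB): F_i = 10^(NF_i/10), G_i = 10^(G_i,dB/10)
  Stage 1: F_1 = 10^(2.28/10) = 1.690, G_1 = 10^(−2.28/10) = 0.5916
  Stage 2: F_2 = 10^(2.91/10) = 1.954, G_2 = 10^(−2.91/10) = 0.5117
  Stage 3: F_3 = 10^(1.66/10) = 1.466, G_3 = 10^(23.0/10) = 199.5
  Stage 4: F_4 = 10^(9.66/10) = 9.247, G_4 = 10^(−8.12/10) = 0.1542
Friis cascade:
  F = 1.690 + (1.954 − 1)/0.5916 + (1.466 − 1)/0.3027 + (9.247 − 1)/60.39 = 4.978
NF = 10 log₁₀(4.978) = 6.97 dB

6.97 dB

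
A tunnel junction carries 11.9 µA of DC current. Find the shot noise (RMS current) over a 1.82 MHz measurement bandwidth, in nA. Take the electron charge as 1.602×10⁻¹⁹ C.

I_n = √(2qI·B)
2qI·B = 2 × 1.602×10⁻¹⁹ × 1.19×10⁻⁵ × 1.82×10⁶ = 6.94×10⁻¹⁸ A²
I_n = √(6.94×10⁻¹⁸) = 2.63×10⁻⁹ A = 2.63 nA

2.63 nA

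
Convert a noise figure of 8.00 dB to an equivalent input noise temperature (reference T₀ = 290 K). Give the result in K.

F = 10^(8.00/10) = 6.30957
T_e = (F − 1)·T₀ = (6.30957 − 1) × 290 = 1540 K

1540 K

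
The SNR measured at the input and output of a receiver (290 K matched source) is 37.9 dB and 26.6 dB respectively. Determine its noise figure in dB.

11.3 dB

NF (dB) = SNR_in(dB) − SNR_out(dB) when the source is at T₀
NF = 37.9 − 26.6 = 11.3 dB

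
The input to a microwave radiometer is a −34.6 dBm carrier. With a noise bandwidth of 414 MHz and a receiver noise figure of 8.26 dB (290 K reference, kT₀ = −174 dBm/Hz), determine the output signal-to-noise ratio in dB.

Noise floor: N = −174 + 10 log₁₀(B) + NF
10 log₁₀(4.14×10⁸) = 86.17 dB
N = −174 + 86.17 + 8.26 = −79.57 dBm
SNR = P_sig − N = −34.6 − (−79.57) = 44.97 dB → 45.0 dB

45.0 dB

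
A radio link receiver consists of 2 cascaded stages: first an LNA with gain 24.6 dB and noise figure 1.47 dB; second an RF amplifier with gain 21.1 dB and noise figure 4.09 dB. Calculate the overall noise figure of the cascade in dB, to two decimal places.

Convert to linear (a loss of L dB is a gain of −L dB): F_i = 10^(NF_i/10), G_i = 10^(G_i,dB/10)
  Stage 1: F_1 = 10^(1.47/10) = 1.403, G_1 = 10^(24.6/10) = 288.4
  Stage 2: F_2 = 10^(4.09/10) = 2.564, G_2 = 10^(21.1/10) = 128.8
Friis cascade:
  F = 1.403 + (2.564 − 1)/288.4 = 1.408
NF = 10 log₁₀(1.408) = 1.49 dB

1.49 dB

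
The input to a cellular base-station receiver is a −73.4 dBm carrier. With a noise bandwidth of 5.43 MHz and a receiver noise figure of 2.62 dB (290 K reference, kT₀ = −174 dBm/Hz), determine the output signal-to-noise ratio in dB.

30.6 dB

Noise floor: N = −174 + 10 log₁₀(B) + NF
10 log₁₀(5.43×10⁶) = 67.35 dB
N = −174 + 67.35 + 2.62 = −104.03 dBm
SNR = P_sig − N = −73.4 − (−104.03) = 30.63 dB → 30.6 dB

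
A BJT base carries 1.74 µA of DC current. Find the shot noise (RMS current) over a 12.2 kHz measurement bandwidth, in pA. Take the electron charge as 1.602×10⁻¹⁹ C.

I_n = √(2qI·B)
2qI·B = 2 × 1.602×10⁻¹⁹ × 1.74×10⁻⁶ × 1.22×10⁴ = 6.80×10⁻²¹ A²
I_n = √(6.80×10⁻²¹) = 8.25×10⁻¹¹ A = 82.5 pA

82.5 pA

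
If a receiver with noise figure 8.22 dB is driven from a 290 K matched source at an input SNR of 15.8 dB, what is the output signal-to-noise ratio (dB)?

7.58 dB

By definition F = SNR_in/SNR_out, so in dB: SNR_out = SNR_in − NF
SNR_out = 15.8 − 8.22 = 7.58 dB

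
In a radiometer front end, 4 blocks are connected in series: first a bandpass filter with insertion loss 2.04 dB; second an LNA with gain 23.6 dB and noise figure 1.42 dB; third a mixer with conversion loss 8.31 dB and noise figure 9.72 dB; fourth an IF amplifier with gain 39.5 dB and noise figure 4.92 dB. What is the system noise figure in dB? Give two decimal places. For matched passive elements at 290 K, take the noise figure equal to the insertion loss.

3.76 dB

Convert to linear (a loss of L dB is a gain of −L dB): F_i = 10^(NF_i/10), G_i = 10^(G_i,dB/10)
  Stage 1: F_1 = 10^(2.04/10) = 1.600, G_1 = 10^(−2.04/10) = 0.6252
  Stage 2: F_2 = 10^(1.42/10) = 1.387, G_2 = 10^(23.6/10) = 229.1
  Stage 3: F_3 = 10^(9.72/10) = 9.376, G_3 = 10^(−8.31/10) = 0.1476
  Stage 4: F_4 = 10^(4.92/10) = 3.105, G_4 = 10^(39.5/10) = 8913
Friis cascade:
  F = 1.600 + (1.387 − 1)/0.6252 + (9.376 − 1)/143.2 + (3.105 − 1)/21.13 = 2.376
NF = 10 log₁₀(2.376) = 3.76 dB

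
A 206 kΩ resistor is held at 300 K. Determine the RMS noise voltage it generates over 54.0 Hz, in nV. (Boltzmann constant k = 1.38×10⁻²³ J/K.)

429 nV

V_n = √(4kTRB)
4kTRB = 4 × 1.38×10⁻²³ × 300 × 2.06×10⁵ × 5.40×10¹ = 1.84×10⁻¹³ V²
V_n = √(1.84×10⁻¹³) = 4.29×10⁻⁷ V = 429 nV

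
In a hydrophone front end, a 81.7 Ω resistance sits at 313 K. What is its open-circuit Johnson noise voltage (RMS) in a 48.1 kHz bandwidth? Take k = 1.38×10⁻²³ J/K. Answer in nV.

V_n = √(4kTRB)
4kTRB = 4 × 1.38×10⁻²³ × 313 × 8.17×10¹ × 4.81×10⁴ = 6.79×10⁻¹⁴ V²
V_n = √(6.79×10⁻¹⁴) = 2.61×10⁻⁷ V = 261 nV

261 nV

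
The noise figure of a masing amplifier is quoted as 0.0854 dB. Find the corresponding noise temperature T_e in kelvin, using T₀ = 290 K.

F = 10^(0.0854/10) = 1.01986
T_e = (F − 1)·T₀ = (1.01986 − 1) × 290 = 5.76 K

5.76 K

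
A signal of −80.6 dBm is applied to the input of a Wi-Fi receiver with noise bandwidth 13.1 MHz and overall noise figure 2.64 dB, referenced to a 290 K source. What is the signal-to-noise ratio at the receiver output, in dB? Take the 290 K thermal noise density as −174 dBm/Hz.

19.6 dB

Noise floor: N = −174 + 10 log₁₀(B) + NF
10 log₁₀(1.31×10⁷) = 71.17 dB
N = −174 + 71.17 + 2.64 = −100.19 dBm
SNR = P_sig − N = −80.6 − (−100.19) = 19.59 dB → 19.6 dB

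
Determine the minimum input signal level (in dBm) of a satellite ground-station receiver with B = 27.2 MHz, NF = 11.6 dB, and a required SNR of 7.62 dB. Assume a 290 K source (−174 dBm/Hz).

Sensitivity = −174 + 10 log₁₀(B) + NF + SNR_min
= −174 + 74.35 + 11.6 + 7.62
= −80.43 dBm → −80.4 dBm

−80.4 dBm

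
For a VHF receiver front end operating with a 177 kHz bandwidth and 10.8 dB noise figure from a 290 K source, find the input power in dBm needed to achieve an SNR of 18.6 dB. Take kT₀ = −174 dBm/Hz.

Sensitivity = −174 + 10 log₁₀(B) + NF + SNR_min
= −174 + 52.48 + 10.8 + 18.6
= −92.12 dBm → −92.1 dBm

−92.1 dBm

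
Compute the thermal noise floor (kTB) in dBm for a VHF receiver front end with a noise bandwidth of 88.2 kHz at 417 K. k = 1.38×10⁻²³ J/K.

P_n = kTB = 1.38×10⁻²³ × 417 × 8.82×10⁴ = 5.08×10⁻¹⁶ W
In dBm: 10 log₁₀(5.08×10⁻¹⁶ / 10⁻³) = −122.9 dBm

−122.9 dBm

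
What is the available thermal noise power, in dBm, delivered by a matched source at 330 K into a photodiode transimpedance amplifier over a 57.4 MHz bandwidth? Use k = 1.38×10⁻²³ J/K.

−95.8 dBm

P_n = kTB = 1.38×10⁻²³ × 330 × 5.74×10⁷ = 2.61×10⁻¹³ W
In dBm: 10 log₁₀(2.61×10⁻¹³ / 10⁻³) = −95.8 dBm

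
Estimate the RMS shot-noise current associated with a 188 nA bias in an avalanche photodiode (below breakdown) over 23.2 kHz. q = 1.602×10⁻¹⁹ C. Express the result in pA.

I_n = √(2qI·B)
2qI·B = 2 × 1.602×10⁻¹⁹ × 1.88×10⁻⁷ × 2.32×10⁴ = 1.40×10⁻²¹ A²
I_n = √(1.40×10⁻²¹) = 3.74×10⁻¹¹ A = 37.4 pA

37.4 pA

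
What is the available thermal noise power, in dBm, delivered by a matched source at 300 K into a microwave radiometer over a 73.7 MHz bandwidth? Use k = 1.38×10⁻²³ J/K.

−95.2 dBm

P_n = kTB = 1.38×10⁻²³ × 300 × 7.37×10⁷ = 3.05×10⁻¹³ W
In dBm: 10 log₁₀(3.05×10⁻¹³ / 10⁻³) = −95.2 dBm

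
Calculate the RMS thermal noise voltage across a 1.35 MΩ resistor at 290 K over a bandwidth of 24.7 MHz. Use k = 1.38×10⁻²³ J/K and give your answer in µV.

731 µV

V_n = √(4kTRB)
4kTRB = 4 × 1.38×10⁻²³ × 290 × 1.35×10⁶ × 2.47×10⁷ = 5.34×10⁻⁷ V²
V_n = √(5.34×10⁻⁷) = 7.31×10⁻⁴ V = 731 µV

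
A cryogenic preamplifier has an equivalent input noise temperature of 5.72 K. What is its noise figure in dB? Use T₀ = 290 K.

0.085 dB

F = 1 + T_e/T₀ = 1 + 5.72/290 = 1.01972
NF = 10 log₁₀(1.01972) = 0.085 dB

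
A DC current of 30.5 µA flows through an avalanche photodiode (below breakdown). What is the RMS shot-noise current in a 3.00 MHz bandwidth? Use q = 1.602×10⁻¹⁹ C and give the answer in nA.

5.41 nA

I_n = √(2qI·B)
2qI·B = 2 × 1.602×10⁻¹⁹ × 3.05×10⁻⁵ × 3.00×10⁶ = 2.93×10⁻¹⁷ A²
I_n = √(2.93×10⁻¹⁷) = 5.41×10⁻⁹ A = 5.41 nA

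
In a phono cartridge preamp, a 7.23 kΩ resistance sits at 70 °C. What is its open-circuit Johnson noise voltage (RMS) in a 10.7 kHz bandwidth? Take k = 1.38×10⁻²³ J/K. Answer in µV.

1.21 µV

T = 70 °C + 273.15 = 343.15 K
V_n = √(4kTRB)
4kTRB = 4 × 1.38×10⁻²³ × 343.15 × 7.23×10³ × 1.07×10⁴ = 1.47×10⁻¹² V²
V_n = √(1.47×10⁻¹²) = 1.21×10⁻⁶ V = 1.21 µV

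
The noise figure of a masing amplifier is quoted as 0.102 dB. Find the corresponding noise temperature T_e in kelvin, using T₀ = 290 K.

F = 10^(0.102/10) = 1.02376
T_e = (F − 1)·T₀ = (1.02376 − 1) × 290 = 6.89 K

6.89 K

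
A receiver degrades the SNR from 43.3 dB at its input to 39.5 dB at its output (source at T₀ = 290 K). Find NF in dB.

3.8 dB

NF (dB) = SNR_in(dB) − SNR_out(dB) when the source is at T₀
NF = 43.3 − 39.5 = 3.8 dB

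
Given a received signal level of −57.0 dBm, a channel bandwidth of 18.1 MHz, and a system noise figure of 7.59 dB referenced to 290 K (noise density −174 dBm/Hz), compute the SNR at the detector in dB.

Noise floor: N = −174 + 10 log₁₀(B) + NF
10 log₁₀(1.81×10⁷) = 72.58 dB
N = −174 + 72.58 + 7.59 = −93.83 dBm
SNR = P_sig − N = −57.0 − (−93.83) = 36.83 dB → 36.8 dB

36.8 dB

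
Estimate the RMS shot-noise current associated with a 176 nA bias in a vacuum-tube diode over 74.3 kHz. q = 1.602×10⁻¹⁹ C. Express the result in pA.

I_n = √(2qI·B)
2qI·B = 2 × 1.602×10⁻¹⁹ × 1.76×10⁻⁷ × 7.43×10⁴ = 4.19×10⁻²¹ A²
I_n = √(4.19×10⁻²¹) = 6.47×10⁻¹¹ A = 64.7 pA

64.7 pA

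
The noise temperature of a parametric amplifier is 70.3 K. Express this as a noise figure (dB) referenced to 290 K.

F = 1 + T_e/T₀ = 1 + 70.3/290 = 1.24241
NF = 10 log₁₀(1.24241) = 0.943 dB

0.943 dB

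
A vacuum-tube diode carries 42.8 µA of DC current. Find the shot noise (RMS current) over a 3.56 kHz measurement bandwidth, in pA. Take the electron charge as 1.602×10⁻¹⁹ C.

I_n = √(2qI·B)
2qI·B = 2 × 1.602×10⁻¹⁹ × 4.28×10⁻⁵ × 3.56×10³ = 4.88×10⁻²⁰ A²
I_n = √(4.88×10⁻²⁰) = 2.21×10⁻¹⁰ A = 221 pA

221 pA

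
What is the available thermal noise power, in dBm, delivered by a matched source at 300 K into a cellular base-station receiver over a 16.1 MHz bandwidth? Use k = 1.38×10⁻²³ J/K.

−101.8 dBm

P_n = kTB = 1.38×10⁻²³ × 300 × 1.61×10⁷ = 6.67×10⁻¹⁴ W
In dBm: 10 log₁₀(6.67×10⁻¹⁴ / 10⁻³) = −101.8 dBm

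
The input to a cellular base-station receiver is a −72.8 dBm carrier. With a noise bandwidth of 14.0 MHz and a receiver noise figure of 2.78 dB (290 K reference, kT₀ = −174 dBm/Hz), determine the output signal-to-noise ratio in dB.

Noise floor: N = −174 + 10 log₁₀(B) + NF
10 log₁₀(1.40×10⁷) = 71.46 dB
N = −174 + 71.46 + 2.78 = −99.76 dBm
SNR = P_sig − N = −72.8 − (−99.76) = 26.96 dB → 27.0 dB

27.0 dB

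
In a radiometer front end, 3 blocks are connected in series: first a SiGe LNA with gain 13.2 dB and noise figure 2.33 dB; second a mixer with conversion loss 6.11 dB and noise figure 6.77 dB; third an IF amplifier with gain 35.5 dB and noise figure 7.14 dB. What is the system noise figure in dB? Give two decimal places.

Convert to linear (a loss of L dB is a gain of −L dB): F_i = 10^(NF_i/10), G_i = 10^(G_i,dB/10)
  Stage 1: F_1 = 10^(2.33/10) = 1.710, G_1 = 10^(13.2/10) = 20.89
  Stage 2: F_2 = 10^(6.77/10) = 4.753, G_2 = 10^(−6.11/10) = 0.2449
  Stage 3: F_3 = 10^(7.14/10) = 5.176, G_3 = 10^(35.5/10) = 3548
Friis cascade:
  F = 1.710 + (4.753 − 1)/20.89 + (5.176 − 1)/5.117 = 2.706
NF = 10 log₁₀(2.706) = 4.32 dB

4.32 dB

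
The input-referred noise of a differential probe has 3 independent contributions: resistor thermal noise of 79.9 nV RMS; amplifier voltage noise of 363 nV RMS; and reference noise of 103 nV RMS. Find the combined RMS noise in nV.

386 nV

Uncorrelated sources add in power (mean-square): V_tot = √(ΣV_i²)
V_tot = √[(7.99×10⁻⁸)² + (3.63×10⁻⁷)² + (1.03×10⁻⁷)²] = 3.86×10⁻⁷ V = 386 nV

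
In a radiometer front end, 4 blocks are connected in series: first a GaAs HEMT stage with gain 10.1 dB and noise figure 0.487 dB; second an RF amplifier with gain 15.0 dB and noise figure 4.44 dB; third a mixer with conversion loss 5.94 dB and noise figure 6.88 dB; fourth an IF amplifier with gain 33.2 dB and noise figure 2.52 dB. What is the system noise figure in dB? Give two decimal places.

1.19 dB

Convert to linear (a loss of L dB is a gain of −L dB): F_i = 10^(NF_i/10), G_i = 10^(G_i,dB/10)
  Stage 1: F_1 = 10^(0.487/10) = 1.119, G_1 = 10^(10.1/10) = 10.23
  Stage 2: F_2 = 10^(4.44/10) = 2.780, G_2 = 10^(15.0/10) = 31.62
  Stage 3: F_3 = 10^(6.88/10) = 4.875, G_3 = 10^(−5.94/10) = 0.2547
  Stage 4: F_4 = 10^(2.52/10) = 1.786, G_4 = 10^(33.2/10) = 2089
Friis cascade:
  F = 1.119 + (2.780 − 1)/10.23 + (4.875 − 1)/323.6 + (1.786 − 1)/82.41 = 1.314
NF = 10 log₁₀(1.314) = 1.19 dB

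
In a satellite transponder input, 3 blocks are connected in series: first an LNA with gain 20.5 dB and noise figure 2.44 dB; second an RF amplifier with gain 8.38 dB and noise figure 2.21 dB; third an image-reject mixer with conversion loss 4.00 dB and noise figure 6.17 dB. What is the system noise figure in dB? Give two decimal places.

Convert to linear (a loss of L dB is a gain of −L dB): F_i = 10^(NF_i/10), G_i = 10^(G_i,dB/10)
  Stage 1: F_1 = 10^(2.44/10) = 1.754, G_1 = 10^(20.5/10) = 112.2
  Stage 2: F_2 = 10^(2.21/10) = 1.663, G_2 = 10^(8.38/10) = 6.887
  Stage 3: F_3 = 10^(6.17/10) = 4.140, G_3 = 10^(−4.00/10) = 0.3981
Friis cascade:
  F = 1.754 + (1.663 − 1)/112.2 + (4.140 − 1)/772.7 = 1.764
NF = 10 log₁₀(1.764) = 2.46 dB

2.46 dB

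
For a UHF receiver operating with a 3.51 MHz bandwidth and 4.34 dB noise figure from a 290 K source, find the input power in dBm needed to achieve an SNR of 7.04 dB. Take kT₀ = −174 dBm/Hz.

−97.2 dBm

Sensitivity = −174 + 10 log₁₀(B) + NF + SNR_min
= −174 + 65.45 + 4.34 + 7.04
= −97.17 dBm → −97.2 dBm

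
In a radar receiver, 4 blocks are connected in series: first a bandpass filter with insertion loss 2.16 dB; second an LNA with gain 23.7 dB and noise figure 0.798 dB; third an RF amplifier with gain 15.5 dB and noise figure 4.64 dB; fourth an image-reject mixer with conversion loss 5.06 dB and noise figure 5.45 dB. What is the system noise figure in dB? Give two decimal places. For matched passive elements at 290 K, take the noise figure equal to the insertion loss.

2.99 dB

Convert to linear (a loss of L dB is a gain of −L dB): F_i = 10^(NF_i/10), G_i = 10^(G_i,dB/10)
  Stage 1: F_1 = 10^(2.16/10) = 1.644, G_1 = 10^(−2.16/10) = 0.6081
  Stage 2: F_2 = 10^(0.798/10) = 1.202, G_2 = 10^(23.7/10) = 234.4
  Stage 3: F_3 = 10^(4.64/10) = 2.911, G_3 = 10^(15.5/10) = 35.48
  Stage 4: F_4 = 10^(5.45/10) = 3.508, G_4 = 10^(−5.06/10) = 0.3119
Friis cascade:
  F = 1.644 + (1.202 − 1)/0.6081 + (2.911 − 1)/142.6 + (3.508 − 1)/5058 = 1.990
NF = 10 log₁₀(1.990) = 2.99 dB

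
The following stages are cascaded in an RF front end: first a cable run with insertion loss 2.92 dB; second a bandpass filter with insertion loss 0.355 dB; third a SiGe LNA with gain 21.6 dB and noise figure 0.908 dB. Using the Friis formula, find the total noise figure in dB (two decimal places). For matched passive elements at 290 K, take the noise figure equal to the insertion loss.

Convert to linear (a loss of L dB is a gain of −L dB): F_i = 10^(NF_i/10), G_i = 10^(G_i,dB/10)
  Stage 1: F_1 = 10^(2.92/10) = 1.959, G_1 = 10^(−2.92/10) = 0.5105
  Stage 2: F_2 = 10^(0.355/10) = 1.085, G_2 = 10^(−0.355/10) = 0.9215
  Stage 3: F_3 = 10^(0.908/10) = 1.233, G_3 = 10^(21.6/10) = 144.5
Friis cascade:
  F = 1.959 + (1.085 − 1)/0.5105 + (1.233 − 1)/0.4704 = 2.620
NF = 10 log₁₀(2.620) = 4.18 dB

4.18 dB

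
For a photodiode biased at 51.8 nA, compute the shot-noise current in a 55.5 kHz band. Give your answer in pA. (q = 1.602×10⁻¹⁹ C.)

I_n = √(2qI·B)
2qI·B = 2 × 1.602×10⁻¹⁹ × 5.18×10⁻⁸ × 5.55×10⁴ = 9.21×10⁻²² A²
I_n = √(9.21×10⁻²²) = 3.03×10⁻¹¹ A = 30.3 pA

30.3 pA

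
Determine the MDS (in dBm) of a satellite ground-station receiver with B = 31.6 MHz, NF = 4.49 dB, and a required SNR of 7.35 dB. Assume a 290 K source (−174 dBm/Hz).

−87.2 dBm

Sensitivity = −174 + 10 log₁₀(B) + NF + SNR_min
= −174 + 75 + 4.49 + 7.35
= −87.16 dBm → −87.2 dBm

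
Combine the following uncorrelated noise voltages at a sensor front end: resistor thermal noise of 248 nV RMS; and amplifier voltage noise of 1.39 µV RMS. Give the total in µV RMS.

1.41 µV

Uncorrelated sources add in power (mean-square): V_tot = √(ΣV_i²)
V_tot = √[(2.48×10⁻⁷)² + (1.39×10⁻⁶)²] = 1.41×10⁻⁶ V = 1.41 µV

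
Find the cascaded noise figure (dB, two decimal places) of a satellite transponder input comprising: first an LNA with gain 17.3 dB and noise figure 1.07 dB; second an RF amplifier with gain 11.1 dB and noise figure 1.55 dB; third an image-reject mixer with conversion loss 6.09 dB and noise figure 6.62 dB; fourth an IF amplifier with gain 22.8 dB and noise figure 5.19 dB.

Convert to linear (a loss of L dB is a gain of −L dB): F_i = 10^(NF_i/10), G_i = 10^(G_i,dB/10)
  Stage 1: F_1 = 10^(1.07/10) = 1.279, G_1 = 10^(17.3/10) = 53.70
  Stage 2: F_2 = 10^(1.55/10) = 1.429, G_2 = 10^(11.1/10) = 12.88
  Stage 3: F_3 = 10^(6.62/10) = 4.592, G_3 = 10^(−6.09/10) = 0.2460
  Stage 4: F_4 = 10^(5.19/10) = 3.304, G_4 = 10^(22.8/10) = 190.5
Friis cascade:
  F = 1.279 + (1.429 − 1)/53.70 + (4.592 − 1)/691.8 + (3.304 − 1)/170.2 = 1.306
NF = 10 log₁₀(1.306) = 1.16 dB

1.16 dB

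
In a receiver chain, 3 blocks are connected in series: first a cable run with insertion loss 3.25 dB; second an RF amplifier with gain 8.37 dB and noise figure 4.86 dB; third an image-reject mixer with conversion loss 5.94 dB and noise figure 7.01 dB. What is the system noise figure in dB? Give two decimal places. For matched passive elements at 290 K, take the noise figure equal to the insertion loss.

8.87 dB

Convert to linear (a loss of L dB is a gain of −L dB): F_i = 10^(NF_i/10), G_i = 10^(G_i,dB/10)
  Stage 1: F_1 = 10^(3.25/10) = 2.113, G_1 = 10^(−3.25/10) = 0.4732
  Stage 2: F_2 = 10^(4.86/10) = 3.062, G_2 = 10^(8.37/10) = 6.871
  Stage 3: F_3 = 10^(7.01/10) = 5.023, G_3 = 10^(−5.94/10) = 0.2547
Friis cascade:
  F = 2.113 + (3.062 − 1)/0.4732 + (5.023 − 1)/3.251 = 7.709
NF = 10 log₁₀(7.709) = 8.87 dB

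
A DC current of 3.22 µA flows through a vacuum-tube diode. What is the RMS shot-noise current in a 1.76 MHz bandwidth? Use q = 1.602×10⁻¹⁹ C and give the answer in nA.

1.35 nA

I_n = √(2qI·B)
2qI·B = 2 × 1.602×10⁻¹⁹ × 3.22×10⁻⁶ × 1.76×10⁶ = 1.82×10⁻¹⁸ A²
I_n = √(1.82×10⁻¹⁸) = 1.35×10⁻⁹ A = 1.35 nA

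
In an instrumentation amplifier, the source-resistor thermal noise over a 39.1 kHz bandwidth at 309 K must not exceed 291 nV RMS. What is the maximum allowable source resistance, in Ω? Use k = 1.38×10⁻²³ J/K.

Johnson–Nyquist: V_n = √(4kTRB) ⇒ R = V_n² / (4kTB)
4kTB = 4 × 1.38×10⁻²³ × 309 × 3.91×10⁴ = 6.67×10⁻¹⁶
R = (2.91×10⁻⁷)² / 6.67×10⁻¹⁶ = 1.27×10² Ω = 127 Ω

127 Ω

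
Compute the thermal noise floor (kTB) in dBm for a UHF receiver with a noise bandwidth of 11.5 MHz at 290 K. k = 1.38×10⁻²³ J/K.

P_n = kTB = 1.38×10⁻²³ × 290 × 1.15×10⁷ = 4.60×10⁻¹⁴ W
In dBm: 10 log₁₀(4.60×10⁻¹⁴ / 10⁻³) = −103.4 dBm

−103.4 dBm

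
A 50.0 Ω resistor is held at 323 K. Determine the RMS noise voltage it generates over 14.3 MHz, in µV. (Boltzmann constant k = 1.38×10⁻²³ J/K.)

V_n = √(4kTRB)
4kTRB = 4 × 1.38×10⁻²³ × 323 × 5.00×10¹ × 1.43×10⁷ = 1.27×10⁻¹¹ V²
V_n = √(1.27×10⁻¹¹) = 3.57×10⁻⁶ V = 3.57 µV

3.57 µV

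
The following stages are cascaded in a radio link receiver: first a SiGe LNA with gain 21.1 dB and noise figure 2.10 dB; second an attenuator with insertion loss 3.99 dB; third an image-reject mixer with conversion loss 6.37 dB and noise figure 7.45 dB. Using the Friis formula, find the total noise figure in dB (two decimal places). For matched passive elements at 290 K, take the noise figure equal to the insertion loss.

2.36 dB

Convert to linear (a loss of L dB is a gain of −L dB): F_i = 10^(NF_i/10), G_i = 10^(G_i,dB/10)
  Stage 1: F_1 = 10^(2.10/10) = 1.622, G_1 = 10^(21.1/10) = 128.8
  Stage 2: F_2 = 10^(3.99/10) = 2.506, G_2 = 10^(−3.99/10) = 0.3990
  Stage 3: F_3 = 10^(7.45/10) = 5.559, G_3 = 10^(−6.37/10) = 0.2307
Friis cascade:
  F = 1.622 + (2.506 − 1)/128.8 + (5.559 − 1)/51.40 = 1.722
NF = 10 log₁₀(1.722) = 2.36 dB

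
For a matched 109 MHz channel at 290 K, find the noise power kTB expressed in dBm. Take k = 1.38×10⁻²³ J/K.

−93.6 dBm

P_n = kTB = 1.38×10⁻²³ × 290 × 1.09×10⁸ = 4.36×10⁻¹³ W
In dBm: 10 log₁₀(4.36×10⁻¹³ / 10⁻³) = −93.6 dBm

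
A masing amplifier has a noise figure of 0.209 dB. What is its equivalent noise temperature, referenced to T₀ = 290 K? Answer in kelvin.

F = 10^(0.209/10) = 1.0493
T_e = (F − 1)·T₀ = (1.0493 − 1) × 290 = 14.3 K

14.3 K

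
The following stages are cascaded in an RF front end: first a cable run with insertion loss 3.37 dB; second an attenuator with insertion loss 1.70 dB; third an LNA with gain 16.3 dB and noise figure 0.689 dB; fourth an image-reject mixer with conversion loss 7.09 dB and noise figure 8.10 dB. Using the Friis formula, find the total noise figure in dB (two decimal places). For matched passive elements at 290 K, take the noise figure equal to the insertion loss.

6.21 dB

Convert to linear (a loss of L dB is a gain of −L dB): F_i = 10^(NF_i/10), G_i = 10^(G_i,dB/10)
  Stage 1: F_1 = 10^(3.37/10) = 2.173, G_1 = 10^(−3.37/10) = 0.4603
  Stage 2: F_2 = 10^(1.70/10) = 1.479, G_2 = 10^(−1.70/10) = 0.6761
  Stage 3: F_3 = 10^(0.689/10) = 1.172, G_3 = 10^(16.3/10) = 42.66
  Stage 4: F_4 = 10^(8.10/10) = 6.457, G_4 = 10^(−7.09/10) = 0.1954
Friis cascade:
  F = 2.173 + (1.479 − 1)/0.4603 + (1.172 − 1)/0.3112 + (6.457 − 1)/13.27 = 4.177
NF = 10 log₁₀(4.177) = 6.21 dB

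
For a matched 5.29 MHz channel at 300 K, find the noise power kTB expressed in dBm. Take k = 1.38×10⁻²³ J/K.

−106.6 dBm

P_n = kTB = 1.38×10⁻²³ × 300 × 5.29×10⁶ = 2.19×10⁻¹⁴ W
In dBm: 10 log₁₀(2.19×10⁻¹⁴ / 10⁻³) = −106.6 dBm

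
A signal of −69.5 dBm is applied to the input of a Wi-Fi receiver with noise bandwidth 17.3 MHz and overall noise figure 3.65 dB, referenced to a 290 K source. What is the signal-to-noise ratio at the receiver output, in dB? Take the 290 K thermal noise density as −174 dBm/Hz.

28.5 dB

Noise floor: N = −174 + 10 log₁₀(B) + NF
10 log₁₀(1.73×10⁷) = 72.38 dB
N = −174 + 72.38 + 3.65 = −97.97 dBm
SNR = P_sig − N = −69.5 − (−97.97) = 28.47 dB → 28.5 dB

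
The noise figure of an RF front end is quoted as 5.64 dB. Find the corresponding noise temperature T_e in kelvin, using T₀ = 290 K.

773 K

F = 10^(5.64/10) = 3.66438
T_e = (F − 1)·T₀ = (3.66438 − 1) × 290 = 773 K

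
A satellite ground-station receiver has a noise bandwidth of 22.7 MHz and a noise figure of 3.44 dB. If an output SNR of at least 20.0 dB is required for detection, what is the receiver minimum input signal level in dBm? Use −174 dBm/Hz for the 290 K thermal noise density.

−77.0 dBm

Sensitivity = −174 + 10 log₁₀(B) + NF + SNR_min
= −174 + 73.56 + 3.44 + 20.0
= −77.00 dBm → −77.0 dBm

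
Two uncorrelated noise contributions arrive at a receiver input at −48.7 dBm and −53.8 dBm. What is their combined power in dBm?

Convert to linear, add, convert back:
P₁ = 1.35×10⁻⁸ W, P₂ = 4.17×10⁻⁹ W
P_tot = 1.77×10⁻⁸ W → 10 log₁₀(P_tot / 10⁻³) = −47.5 dBm

−47.5 dBm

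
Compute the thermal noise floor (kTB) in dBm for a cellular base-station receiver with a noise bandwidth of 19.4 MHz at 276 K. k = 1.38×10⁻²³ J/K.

−101.3 dBm

P_n = kTB = 1.38×10⁻²³ × 276 × 1.94×10⁷ = 7.39×10⁻¹⁴ W
In dBm: 10 log₁₀(7.39×10⁻¹⁴ / 10⁻³) = −101.3 dBm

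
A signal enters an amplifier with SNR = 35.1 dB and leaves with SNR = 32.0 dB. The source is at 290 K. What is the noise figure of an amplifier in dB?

3.1 dB

NF (dB) = SNR_in(dB) − SNR_out(dB) when the source is at T₀
NF = 35.1 − 32.0 = 3.1 dB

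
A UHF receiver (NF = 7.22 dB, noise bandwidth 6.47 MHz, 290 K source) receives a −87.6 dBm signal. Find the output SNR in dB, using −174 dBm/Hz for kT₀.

11.1 dB

Noise floor: N = −174 + 10 log₁₀(B) + NF
10 log₁₀(6.47×10⁶) = 68.11 dB
N = −174 + 68.11 + 7.22 = −98.67 dBm
SNR = P_sig − N = −87.6 − (−98.67) = 11.07 dB → 11.1 dB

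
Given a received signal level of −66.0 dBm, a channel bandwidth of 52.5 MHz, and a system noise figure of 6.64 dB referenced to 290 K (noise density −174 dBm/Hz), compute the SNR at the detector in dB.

Noise floor: N = −174 + 10 log₁₀(B) + NF
10 log₁₀(5.25×10⁷) = 77.2 dB
N = −174 + 77.2 + 6.64 = −90.16 dBm
SNR = P_sig − N = −66.0 − (−90.16) = 24.16 dB → 24.2 dB

24.2 dB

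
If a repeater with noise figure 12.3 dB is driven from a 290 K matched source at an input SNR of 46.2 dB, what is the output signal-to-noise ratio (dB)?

By definition F = SNR_in/SNR_out, so in dB: SNR_out = SNR_in − NF
SNR_out = 46.2 − 12.3 = 33.9 dB

33.9 dB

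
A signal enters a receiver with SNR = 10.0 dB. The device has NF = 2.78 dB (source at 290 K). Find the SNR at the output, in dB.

7.22 dB

By definition F = SNR_in/SNR_out, so in dB: SNR_out = SNR_in − NF
SNR_out = 10.0 − 2.78 = 7.22 dB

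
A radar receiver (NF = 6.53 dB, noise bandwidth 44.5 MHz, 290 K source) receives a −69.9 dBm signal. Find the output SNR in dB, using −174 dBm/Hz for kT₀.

21.1 dB

Noise floor: N = −174 + 10 log₁₀(B) + NF
10 log₁₀(4.45×10⁷) = 76.48 dB
N = −174 + 76.48 + 6.53 = −90.99 dBm
SNR = P_sig − N = −69.9 − (−90.99) = 21.09 dB → 21.1 dB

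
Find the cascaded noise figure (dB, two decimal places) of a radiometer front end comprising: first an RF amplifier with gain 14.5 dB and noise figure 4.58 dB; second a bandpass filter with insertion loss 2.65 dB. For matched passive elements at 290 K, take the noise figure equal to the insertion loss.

Convert to linear (a loss of L dB is a gain of −L dB): F_i = 10^(NF_i/10), G_i = 10^(G_i,dB/10)
  Stage 1: F_1 = 10^(4.58/10) = 2.871, G_1 = 10^(14.5/10) = 28.18
  Stage 2: F_2 = 10^(2.65/10) = 1.841, G_2 = 10^(−2.65/10) = 0.5433
Friis cascade:
  F = 2.871 + (1.841 − 1)/28.18 = 2.901
NF = 10 log₁₀(2.901) = 4.62 dB

4.62 dB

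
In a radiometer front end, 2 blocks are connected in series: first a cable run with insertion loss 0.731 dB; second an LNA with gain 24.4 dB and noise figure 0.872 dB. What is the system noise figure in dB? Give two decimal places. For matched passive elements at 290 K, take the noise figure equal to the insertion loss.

1.60 dB

Convert to linear (a loss of L dB is a gain of −L dB): F_i = 10^(NF_i/10), G_i = 10^(G_i,dB/10)
  Stage 1: F_1 = 10^(0.731/10) = 1.183, G_1 = 10^(−0.731/10) = 0.8451
  Stage 2: F_2 = 10^(0.872/10) = 1.222, G_2 = 10^(24.4/10) = 275.4
Friis cascade:
  F = 1.183 + (1.222 − 1)/0.8451 = 1.446
NF = 10 log₁₀(1.446) = 1.60 dB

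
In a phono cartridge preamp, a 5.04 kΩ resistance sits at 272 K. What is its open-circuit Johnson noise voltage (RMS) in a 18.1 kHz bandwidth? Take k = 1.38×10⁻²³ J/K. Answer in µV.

V_n = √(4kTRB)
4kTRB = 4 × 1.38×10⁻²³ × 272 × 5.04×10³ × 1.81×10⁴ = 1.37×10⁻¹² V²
V_n = √(1.37×10⁻¹²) = 1.17×10⁻⁶ V = 1.17 µV

1.17 µV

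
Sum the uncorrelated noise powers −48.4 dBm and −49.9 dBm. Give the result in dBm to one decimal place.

−46.1 dBm

Convert to linear, add, convert back:
P₁ = 1.45×10⁻⁸ W, P₂ = 1.02×10⁻⁸ W
P_tot = 2.47×10⁻⁸ W → 10 log₁₀(P_tot / 10⁻³) = −46.1 dBm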